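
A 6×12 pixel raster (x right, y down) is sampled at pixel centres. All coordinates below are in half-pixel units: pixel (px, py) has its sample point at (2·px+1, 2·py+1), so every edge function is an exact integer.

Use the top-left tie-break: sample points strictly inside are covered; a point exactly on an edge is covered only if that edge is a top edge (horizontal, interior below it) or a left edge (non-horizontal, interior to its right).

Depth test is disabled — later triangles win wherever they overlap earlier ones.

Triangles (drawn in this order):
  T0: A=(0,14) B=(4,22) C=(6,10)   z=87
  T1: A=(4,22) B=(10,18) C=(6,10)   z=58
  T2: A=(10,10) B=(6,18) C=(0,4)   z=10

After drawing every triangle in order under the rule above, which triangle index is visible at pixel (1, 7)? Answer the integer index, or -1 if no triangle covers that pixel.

T0:
  2·area = 64  (B↔C swapped to make it positive)
  edge (0, 14)→(6, 10): d=(6,-4) top-left  bias=+0
  edge (6, 10)→(4, 22): d=(-2,12) right/bottom  bias=-1
  edge (4, 22)→(0, 14): d=(-4,-8) top-left  bias=+0
    (2,5)@(5, 11): e=[2,10,52] → █
    (3,5)@(7, 11): e=[10,-14,68] → ·
    (1,6)@(3, 13): e=[6,30,28] → █
    (3,6)@(7, 13): e=[22,-18,60] → ·
    (0,7)@(1, 15): e=[10,50,4] → █
    (3,7)@(7, 15): e=[34,-22,52] → ·
    (0,8)@(1, 17): e=[22,46,-4] → ·
    (1,8)@(3, 17): e=[30,22,12] → █
    (2,8)@(5, 17): e=[38,-2,28] → ·
    (1,9)@(3, 19): e=[42,18,4] → █
    (2,9)@(5, 19): e=[50,-6,20] → ·
    (1,10)@(3, 21): e=[54,14,-4] → ·
  covered (8 px):
    · · · · · ·
    · · · · · ·
    · · · · · ·
    · · · · · ·
    · · · · · ·
    · · █ · · ·
    · █ █ · · ·
    █ █ █ · · ·
    · █ · · · ·
    · █ · · · ·
    · · · · · ·
    · · · · · ·
T1:
  2·area = 64  (B↔C swapped to make it positive)
  edge (4, 22)→(6, 10): d=(2,-12) top-left  bias=+0
  edge (6, 10)→(10, 18): d=(4,8) right/bottom  bias=-1
  edge (10, 18)→(4, 22): d=(-6,4) right/bottom  bias=-1
    (3,6)@(7, 13): e=[18,4,42] → █
    (4,6)@(9, 13): e=[42,-12,34] → ·
    (3,7)@(7, 15): e=[22,12,30] → █
    (4,7)@(9, 15): e=[46,-4,22] → ·
    (2,8)@(5, 17): e=[2,36,26] → █
    (4,8)@(9, 17): e=[50,4,10] → █
    (5,8)@(11, 17): e=[74,-12,2] → ·
    (2,9)@(5, 19): e=[6,44,14] → █
    (4,9)@(9, 19): e=[54,12,-2] → ·
    (2,10)@(5, 21): e=[10,52,2] → █
    (3,10)@(7, 21): e=[34,36,-6] → ·
    (2,11)@(5, 23): e=[14,60,-10] → ·
  covered (8 px):
    · · · · · ·
    · · · · · ·
    · · · · · ·
    · · · · · ·
    · · · · · ·
    · · · · · ·
    · · · █ · ·
    · · · █ · ·
    · · █ █ █ ·
    · · █ █ · ·
    · · █ · · ·
    · · · · · ·
T2:
  2·area = 104
  edge (10, 10)→(6, 18): d=(-4,8) right/bottom  bias=-1
  edge (6, 18)→(0, 4): d=(-6,-14) top-left  bias=+0
  edge (0, 4)→(10, 10): d=(10,6) right/bottom  bias=-1
    (0,2)@(1, 5): e=[92,8,4] → █
    (1,2)@(3, 5): e=[76,36,-8] → ·
    (0,3)@(1, 7): e=[84,-4,24] → ·
    (1,3)@(3, 7): e=[68,24,12] → █
    (2,3)@(5, 7): e=[52,52,0] → ·  [on edge]
    (1,4)@(3, 9): e=[60,12,32] → █
    (2,4)@(5, 9): e=[44,40,20] → █
    (3,4)@(7, 9): e=[28,68,8] → █
    (4,4)@(9, 9): e=[12,96,-4] → ·
    (1,5)@(3, 11): e=[52,0,52] → █  [on edge]
    (4,5)@(9, 11): e=[4,84,16] → █
    (5,5)@(11, 11): e=[-12,112,4] → ·
  covered (13 px):
    · · · · · ·
    · · · · · ·
    █ · · · · ·
    · █ · · · ·
    · █ █ █ · ·
    · █ █ █ █ ·
    · · █ █ · ·
    · · █ █ · ·
    · · · · · ·
    · · · · · ·
    · · · · · ·
    · · · · · ·

Z-buffer (winner per pixel, '.' = empty):
  . . . . . .
  . . . . . .
  2 . . . . .
  . 2 . . . .
  . 2 2 2 . .
  . 2 2 2 2 .
  . 0 2 2 . .
  0 0 2 2 . .
  . 0 1 1 1 .
  . 0 1 1 . .
  . . 1 . . .
  . . . . . .

Final: 0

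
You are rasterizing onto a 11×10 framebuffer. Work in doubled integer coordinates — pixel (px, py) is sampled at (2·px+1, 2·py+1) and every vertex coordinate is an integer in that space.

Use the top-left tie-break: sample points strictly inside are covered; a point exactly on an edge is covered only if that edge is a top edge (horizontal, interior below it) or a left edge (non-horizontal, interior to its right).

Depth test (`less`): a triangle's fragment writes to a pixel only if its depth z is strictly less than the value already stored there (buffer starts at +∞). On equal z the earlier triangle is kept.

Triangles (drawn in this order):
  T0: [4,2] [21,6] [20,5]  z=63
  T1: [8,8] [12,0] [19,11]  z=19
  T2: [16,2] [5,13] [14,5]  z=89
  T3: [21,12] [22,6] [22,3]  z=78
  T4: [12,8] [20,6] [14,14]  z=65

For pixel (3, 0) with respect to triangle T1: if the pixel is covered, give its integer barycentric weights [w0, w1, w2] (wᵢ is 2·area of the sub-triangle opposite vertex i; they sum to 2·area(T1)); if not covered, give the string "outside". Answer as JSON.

T0:
  2·area = 13  (B↔C swapped to make it positive)
  edge (4, 2)→(20, 5): d=(16,3) right/bottom  bias=-1
  edge (20, 5)→(21, 6): d=(1,1) right/bottom  bias=-1
  edge (21, 6)→(4, 2): d=(-17,-4) top-left  bias=+0
    (4,1)@(9, 3): e=[1,9,3] → █
    (5,1)@(11, 3): e=[-5,7,11] → ·
    (4,2)@(9, 5): e=[33,11,-31] → ·
    (8,2)@(17, 5): e=[9,3,1] → █
    (9,2)@(19, 5): e=[3,1,9] → █
    (10,2)@(21, 5): e=[-3,-1,17] → ·
    (8,3)@(17, 7): e=[41,5,-33] → ·
    (9,3)@(19, 7): e=[35,3,-25] → ·
  covered (3 px):
    · · · · · · · · · · ·
    · · · · █ · · · · · ·
    · · · · · · · · █ █ ·
    · · · · · · · · · · ·
    · · · · · · · · · · ·
    · · · · · · · · · · ·
    · · · · · · · · · · ·
    · · · · · · · · · · ·
    · · · · · · · · · · ·
    · · · · · · · · · · ·
T1:
  2·area = 100
  edge (8, 8)→(12, 0): d=(4,-8) top-left  bias=+0
  edge (12, 0)→(19, 11): d=(7,11) right/bottom  bias=-1
  edge (19, 11)→(8, 8): d=(-11,-3) top-left  bias=+0
    (5,1)@(11, 3): e=[4,32,64] → █
    (6,1)@(13, 3): e=[20,10,70] → █
    (7,1)@(15, 3): e=[36,-12,76] → ·
    (5,2)@(11, 5): e=[12,46,42] → █
    (7,2)@(15, 5): e=[44,2,54] → █
    (8,2)@(17, 5): e=[60,-20,60] → ·
    (4,3)@(9, 7): e=[4,82,14] → █
    (8,3)@(17, 7): e=[68,-6,38] → ·
    (4,4)@(9, 9): e=[12,96,-8] → ·
    (5,4)@(11, 9): e=[28,74,-2] → ·
    (6,4)@(13, 9): e=[44,52,4] → █
    (8,4)@(17, 9): e=[76,8,16] → █
    (9,5)@(19, 11): e=[100,0,0] → ·  [on edge]
  covered (12 px):
    · · · · · · · · · · ·
    · · · · · █ █ · · · ·
    · · · · · █ █ █ · · ·
    · · · · █ █ █ █ · · ·
    · · · · · · █ █ █ · ·
    · · · · · · · · · · ·
    · · · · · · · · · · ·
    · · · · · · · · · · ·
    · · · · · · · · · · ·
    · · · · · · · · · · ·
T2:
  2·area = 11  (B↔C swapped to make it positive)
  edge (16, 2)→(14, 5): d=(-2,3) right/bottom  bias=-1
  edge (14, 5)→(5, 13): d=(-9,8) right/bottom  bias=-1
  edge (5, 13)→(16, 2): d=(11,-11) top-left  bias=+0
    (8,0)@(17, 1): e=[-1,12,0] → ·  [on edge]
    (7,1)@(15, 3): e=[1,10,0] → █  [on edge]
    (8,1)@(17, 3): e=[-5,-6,22] → ·
    (6,2)@(13, 5): e=[3,8,0] → █  [on edge]
    (7,2)@(15, 5): e=[-3,-8,22] → ·
    (5,3)@(11, 7): e=[5,6,0] → █  [on edge]
    (6,3)@(13, 7): e=[-1,-10,22] → ·
    (4,4)@(9, 9): e=[7,4,0] → █  [on edge]
    (5,4)@(11, 9): e=[1,-12,22] → ·
    (3,5)@(7, 11): e=[9,2,0] → █  [on edge]
    (4,5)@(9, 11): e=[3,-14,22] → ·
    (2,6)@(5, 13): e=[11,0,0] → ·  [on edge]
    (1,7)@(3, 15): e=[13,-2,0] → ·  [on edge]
    (0,8)@(1, 17): e=[15,-4,0] → ·  [on edge]
  covered (5 px):
    · · · · · · · · · · ·
    · · · · · · · █ · · ·
    · · · · · · █ · · · ·
    · · · · · █ · · · · ·
    · · · · █ · · · · · ·
    · · · █ · · · · · · ·
    · · · · · · · · · · ·
    · · · · · · · · · · ·
    · · · · · · · · · · ·
    · · · · · · · · · · ·
T3:
  2·area = 3  (B↔C swapped to make it positive)
  edge (21, 12)→(22, 3): d=(1,-9) top-left  bias=+0
  edge (22, 3)→(22, 6): d=(0,3) right/bottom  bias=-1
  edge (22, 6)→(21, 12): d=(-1,6) right/bottom  bias=-1
  covered (0 px):
    · · · · · · · · · · ·
    · · · · · · · · · · ·
    · · · · · · · · · · ·
    · · · · · · · · · · ·
    · · · · · · · · · · ·
    · · · · · · · · · · ·
    · · · · · · · · · · ·
    · · · · · · · · · · ·
    · · · · · · · · · · ·
    · · · · · · · · · · ·
T4:
  2·area = 52
  edge (12, 8)→(20, 6): d=(8,-2) top-left  bias=+0
  edge (20, 6)→(14, 14): d=(-6,8) right/bottom  bias=-1
  edge (14, 14)→(12, 8): d=(-2,-6) top-left  bias=+0
    (5,2)@(11, 5): e=[-26,78,0] → ·  [on edge]
    (8,3)@(17, 7): e=[2,18,32] → █
    (9,3)@(19, 7): e=[6,2,44] → █
    (10,3)@(21, 7): e=[10,-14,56] → ·
    (6,4)@(13, 9): e=[10,38,4] → █
    (7,4)@(15, 9): e=[14,22,16] → █
    (9,4)@(19, 9): e=[22,-10,40] → ·
    (6,5)@(13, 11): e=[26,26,0] → █  [on edge]
    (8,5)@(17, 11): e=[34,-6,24] → ·
    (6,6)@(13, 13): e=[42,14,-4] → ·
    (7,6)@(15, 13): e=[46,-2,8] → ·
    (7,8)@(15, 17): e=[78,-26,0] → ·  [on edge]
  covered (7 px):
    · · · · · · · · · · ·
    · · · · · · · · · · ·
    · · · · · · · · · · ·
    · · · · · · · · █ █ ·
    · · · · · · █ █ █ · ·
    · · · · · · █ █ · · ·
    · · · · · · · · · · ·
    · · · · · · · · · · ·
    · · · · · · · · · · ·
    · · · · · · · · · · ·

Answer: "outside"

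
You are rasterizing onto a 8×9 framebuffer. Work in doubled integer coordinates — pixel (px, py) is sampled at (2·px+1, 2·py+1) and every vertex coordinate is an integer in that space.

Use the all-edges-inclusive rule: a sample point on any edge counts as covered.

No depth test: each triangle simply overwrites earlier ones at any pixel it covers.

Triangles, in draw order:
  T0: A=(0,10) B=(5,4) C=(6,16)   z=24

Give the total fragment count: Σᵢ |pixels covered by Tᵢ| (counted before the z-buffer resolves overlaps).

T0:
  2·area = 66
  edge (0, 10)→(5, 4): d=(5,-6) inclusive
  edge (5, 4)→(6, 16): d=(1,12) inclusive
  edge (6, 16)→(0, 10): d=(-6,-6) inclusive
    (2,2)@(5, 5): e=[5,1,60] → X
    (3,2)@(7, 5): e=[17,-23,72] → .
    (1,3)@(3, 7): e=[3,27,36] → X
    (3,3)@(7, 7): e=[27,-21,60] → .
    (0,4)@(1, 9): e=[1,53,12] → X
    (3,4)@(7, 9): e=[37,-19,48] → .
    (0,5)@(1, 11): e=[11,55,0] → X  [on edge]
    (3,5)@(7, 11): e=[47,-17,36] → .
    (0,6)@(1, 13): e=[21,57,-12] → .
    (1,6)@(3, 13): e=[33,33,0] → X  [on edge]
    (3,6)@(7, 13): e=[57,-15,24] → .
    (1,7)@(3, 15): e=[43,35,-12] → .
    (2,7)@(5, 15): e=[55,11,0] → X  [on edge]
    (3,8)@(7, 17): e=[77,-11,0] → .  [on edge]
  covered (12 px):
    . . . . . . . .
    . . . . . . . .
    . . X . . . . .
    . X X . . . . .
    X X X . . . . .
    X X X . . . . .
    . X X . . . . .
    . . X . . . . .
    . . . . . . . .

Final: 12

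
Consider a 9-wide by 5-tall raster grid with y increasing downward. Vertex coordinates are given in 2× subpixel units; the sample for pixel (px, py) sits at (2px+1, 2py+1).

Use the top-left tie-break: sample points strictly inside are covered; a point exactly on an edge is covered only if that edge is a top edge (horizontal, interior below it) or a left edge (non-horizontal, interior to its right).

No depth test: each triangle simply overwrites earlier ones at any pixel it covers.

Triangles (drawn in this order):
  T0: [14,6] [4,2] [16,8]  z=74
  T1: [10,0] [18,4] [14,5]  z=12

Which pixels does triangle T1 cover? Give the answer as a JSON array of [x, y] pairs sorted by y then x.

T0:
  2·area = 12  (B↔C swapped to make it positive)
  edge (14, 6)→(16, 8): d=(2,2) right/bottom  bias=-1
  edge (16, 8)→(4, 2): d=(-12,-6) top-left  bias=+0
  edge (4, 2)→(14, 6): d=(10,4) right/bottom  bias=-1
    (4,0)@(9, 1): e=[0,42,-30] → ·  [on edge]
    (5,1)@(11, 3): e=[0,30,-18] → ·  [on edge]
    (5,2)@(11, 5): e=[4,6,2] → █
    (6,2)@(13, 5): e=[0,18,-6] → ·  [on edge]
    (5,3)@(11, 7): e=[8,-18,22] → ·
    (7,3)@(15, 7): e=[0,6,6] → ·  [on edge]
    (8,4)@(17, 9): e=[0,-6,18] → ·  [on edge]
  covered (1 px):
    · · · · · · · · ·
    · · · · · · · · ·
    · · · · · █ · · ·
    · · · · · · · · ·
    · · · · · · · · ·
T1:
  2·area = 24
  edge (10, 0)→(18, 4): d=(8,4) right/bottom  bias=-1
  edge (18, 4)→(14, 5): d=(-4,1) right/bottom  bias=-1
  edge (14, 5)→(10, 0): d=(-4,-5) top-left  bias=+0
    (5,0)@(11, 1): e=[4,19,1] → █
    (6,0)@(13, 1): e=[-4,17,11] → ·
    (5,1)@(11, 3): e=[20,11,-7] → ·
    (6,1)@(13, 3): e=[12,9,3] → █
    (7,1)@(15, 3): e=[4,7,13] → █
    (8,1)@(17, 3): e=[-4,5,23] → ·
    (6,2)@(13, 5): e=[28,1,-5] → ·
    (7,2)@(15, 5): e=[20,-1,5] → ·
  covered (3 px):
    · · · · · █ · · ·
    · · · · · · █ █ ·
    · · · · · · · · ·
    · · · · · · · · ·
    · · · · · · · · ·

Result: [[5,0],[6,1],[7,1]]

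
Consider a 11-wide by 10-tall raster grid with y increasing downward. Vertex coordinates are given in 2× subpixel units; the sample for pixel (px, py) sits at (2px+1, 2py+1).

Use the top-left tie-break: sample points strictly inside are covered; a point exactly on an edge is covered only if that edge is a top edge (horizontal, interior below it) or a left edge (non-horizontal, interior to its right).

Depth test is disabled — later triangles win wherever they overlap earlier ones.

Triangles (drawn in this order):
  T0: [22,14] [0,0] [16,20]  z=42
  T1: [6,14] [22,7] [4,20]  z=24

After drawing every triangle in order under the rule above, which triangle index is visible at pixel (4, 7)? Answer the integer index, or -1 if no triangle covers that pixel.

T0:
  2·area = 216  (B↔C swapped to make it positive)
  edge (22, 14)→(16, 20): d=(-6,6) right/bottom  bias=-1
  edge (16, 20)→(0, 0): d=(-16,-20) top-left  bias=+0
  edge (0, 0)→(22, 14): d=(22,14) right/bottom  bias=-1
    (0,0)@(1, 1): e=[204,4,8] → #
    (1,0)@(3, 1): e=[192,44,-20] → ·
    (0,1)@(1, 3): e=[192,-28,52] → ·
    (1,1)@(3, 3): e=[180,12,24] → #
    (2,1)@(5, 3): e=[168,52,-4] → ·
    (1,2)@(3, 5): e=[168,-20,68] → ·
    (2,2)@(5, 5): e=[156,20,40] → #
    (3,2)@(7, 5): e=[144,60,12] → #
    (4,2)@(9, 5): e=[132,100,-16] → ·
    (2,3)@(5, 7): e=[144,-12,84] → ·
    (3,3)@(7, 7): e=[132,28,56] → #
    (4,3)@(9, 7): e=[120,68,28] → #
    (5,3)@(11, 7): e=[108,108,0] → ·  [on edge]
    (10,7)@(21, 15): e=[0,180,36] → ·  [on edge]
    (9,8)@(19, 17): e=[0,108,108] → ·  [on edge]
    (8,9)@(17, 19): e=[0,36,180] → ·  [on edge]
  covered (25 px):
    # · · · · · · · · · ·
    · # · · · · · · · · ·
    · · # # · · · · · · ·
    · · · # # · · · · · ·
    · · · · # # # · · · ·
    · · · · # # # # # · ·
    · · · · · # # # # # ·
    · · · · · · # # # # ·
    · · · · · · · # # · ·
    · · · · · · · · · · ·
T1:
  2·area = 82
  edge (6, 14)→(22, 7): d=(16,-7) top-left  bias=+0
  edge (22, 7)→(4, 20): d=(-18,13) right/bottom  bias=-1
  edge (4, 20)→(6, 14): d=(2,-6) top-left  bias=+0
    (4,2)@(9, 5): e=[-123,205,0] → ·  [on edge]
    (9,4)@(19, 9): e=[11,3,68] → #
    (10,4)@(21, 9): e=[25,-23,80] → ·
    (3,5)@(7, 11): e=[-41,123,0] → ·  [on edge]
    (6,5)@(13, 11): e=[1,45,36] → #
    (7,5)@(15, 11): e=[15,19,48] → #
    (8,5)@(17, 11): e=[29,-7,60] → ·
    (9,5)@(19, 11): e=[43,-33,72] → ·
    (4,6)@(9, 13): e=[5,61,16] → #
    (5,6)@(11, 13): e=[19,35,28] → #
    (7,6)@(15, 13): e=[47,-17,52] → ·
    (3,7)@(7, 15): e=[23,51,8] → #
    (2,8)@(5, 17): e=[41,41,0] → #  [on edge]
  covered (11 px):
    · · · · · · · · · · ·
    · · · · · · · · · · ·
    · · · · · · · · · · ·
    · · · · · · · · · · ·
    · · · · · · · · · # ·
    · · · · · · # # · · ·
    · · · · # # # · · · ·
    · · · # # · · · · · ·
    · · # # · · · · · · ·
    · · # · · · · · · · ·

Z-buffer (winner per pixel, '.' = empty):
  0 . . . . . . . . . .
  . 0 . . . . . . . . .
  . . 0 0 . . . . . . .
  . . . 0 0 . . . . . .
  . . . . 0 0 0 . . 1 .
  . . . . 0 0 1 1 0 . .
  . . . . 1 1 1 0 0 0 .
  . . . 1 1 . 0 0 0 0 .
  . . 1 1 . . . 0 0 . .
  . . 1 . . . . . . . .

Answer: 1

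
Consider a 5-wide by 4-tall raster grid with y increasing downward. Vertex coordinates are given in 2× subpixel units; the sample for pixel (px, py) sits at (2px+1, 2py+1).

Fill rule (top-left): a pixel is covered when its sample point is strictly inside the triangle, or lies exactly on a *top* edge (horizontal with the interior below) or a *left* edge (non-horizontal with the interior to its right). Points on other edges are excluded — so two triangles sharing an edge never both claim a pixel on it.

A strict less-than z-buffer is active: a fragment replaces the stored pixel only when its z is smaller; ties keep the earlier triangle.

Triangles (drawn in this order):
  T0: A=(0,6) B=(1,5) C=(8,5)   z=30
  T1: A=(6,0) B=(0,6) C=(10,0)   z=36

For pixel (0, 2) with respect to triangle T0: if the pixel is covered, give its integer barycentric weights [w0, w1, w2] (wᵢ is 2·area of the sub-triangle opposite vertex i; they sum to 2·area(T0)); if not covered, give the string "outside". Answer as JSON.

T0:
  2·area = 7
  edge (0, 6)→(1, 5): d=(1,-1) top-left  bias=+0
  edge (1, 5)→(8, 5): d=(7,0) top-left  bias=+0
  edge (8, 5)→(0, 6): d=(-8,1) right/bottom  bias=-1
    (2,0)@(5, 1): e=[0,-28,35] → ·  [on edge]
    (1,1)@(3, 3): e=[0,-14,21] → ·  [on edge]
    (0,2)@(1, 5): e=[0,0,7] → █  [on edge]
    (1,2)@(3, 5): e=[2,0,5] → █  [on edge]
    (2,2)@(5, 5): e=[4,0,3] → █  [on edge]
    (3,2)@(7, 5): e=[6,0,1] → █  [on edge]
    (4,2)@(9, 5): e=[8,0,-1] → ·  [on edge]
    (0,3)@(1, 7): e=[2,14,-9] → ·
    (1,3)@(3, 7): e=[4,14,-11] → ·
    (2,3)@(5, 7): e=[6,14,-13] → ·
    (3,3)@(7, 7): e=[8,14,-15] → ·
  covered (4 px):
    · · · · ·
    · · · · ·
    █ █ █ █ ·
    · · · · ·
T1:
  2·area = 24  (B↔C swapped to make it positive)
  edge (6, 0)→(10, 0): d=(4,0) top-left  bias=+0
  edge (10, 0)→(0, 6): d=(-10,6) right/bottom  bias=-1
  edge (0, 6)→(6, 0): d=(6,-6) top-left  bias=+0
    (2,0)@(5, 1): e=[4,20,0] → █  [on edge]
    (3,0)@(7, 1): e=[4,8,12] → █
    (4,0)@(9, 1): e=[4,-4,24] → ·
    (1,1)@(3, 3): e=[12,12,0] → █  [on edge]
    (2,1)@(5, 3): e=[12,0,12] → ·  [on edge]
    (3,1)@(7, 3): e=[12,-12,24] → ·
    (0,2)@(1, 5): e=[20,4,0] → █  [on edge]
    (1,2)@(3, 5): e=[20,-8,12] → ·
    (0,3)@(1, 7): e=[28,-16,12] → ·
  covered (4 px):
    · · █ █ ·
    · █ · · ·
    █ · · · ·
    · · · · ·

Answer: [0,7,0]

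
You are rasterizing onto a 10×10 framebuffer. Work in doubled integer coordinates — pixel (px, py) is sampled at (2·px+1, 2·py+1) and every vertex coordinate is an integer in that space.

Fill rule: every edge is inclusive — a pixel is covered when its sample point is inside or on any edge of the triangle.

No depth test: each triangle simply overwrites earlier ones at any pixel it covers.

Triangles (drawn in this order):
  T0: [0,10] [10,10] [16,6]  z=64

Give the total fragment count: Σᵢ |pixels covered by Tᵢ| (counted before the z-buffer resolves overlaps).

T0:
  2·area = 40  (B↔C swapped to make it positive)
  edge (0, 10)→(16, 6): d=(16,-4) inclusive
  edge (16, 6)→(10, 10): d=(-6,4) inclusive
  edge (10, 10)→(0, 10): d=(-10,0) inclusive
    (6,3)@(13, 7): e=[4,6,30] → #
    (7,3)@(15, 7): e=[12,-2,30] → ·
    (2,4)@(5, 9): e=[4,26,10] → #
    (3,4)@(7, 9): e=[12,18,10] → #
    (4,4)@(9, 9): e=[20,10,10] → #
    (5,4)@(11, 9): e=[28,2,10] → #
    (6,4)@(13, 9): e=[36,-6,10] → ·
    (2,5)@(5, 11): e=[36,14,-10] → ·
    (3,5)@(7, 11): e=[44,6,-10] → ·
    (4,5)@(9, 11): e=[52,-2,-10] → ·
    (5,5)@(11, 11): e=[60,-10,-10] → ·
  covered (5 px):
    · · · · · · · · · ·
    · · · · · · · · · ·
    · · · · · · · · · ·
    · · · · · · # · · ·
    · · # # # # · · · ·
    · · · · · · · · · ·
    · · · · · · · · · ·
    · · · · · · · · · ·
    · · · · · · · · · ·
    · · · · · · · · · ·

Result: 5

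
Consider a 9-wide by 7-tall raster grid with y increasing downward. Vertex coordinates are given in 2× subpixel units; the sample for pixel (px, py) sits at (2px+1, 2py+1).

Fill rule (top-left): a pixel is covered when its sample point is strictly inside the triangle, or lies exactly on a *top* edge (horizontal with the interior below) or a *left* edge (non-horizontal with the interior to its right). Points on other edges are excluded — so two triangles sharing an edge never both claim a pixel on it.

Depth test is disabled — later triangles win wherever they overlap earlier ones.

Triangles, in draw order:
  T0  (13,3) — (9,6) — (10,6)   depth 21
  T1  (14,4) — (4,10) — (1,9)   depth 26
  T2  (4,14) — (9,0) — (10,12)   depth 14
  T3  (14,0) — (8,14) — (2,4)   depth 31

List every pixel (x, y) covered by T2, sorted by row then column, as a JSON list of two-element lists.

T0:
  2·area = 3  (B↔C swapped to make it positive)
  edge (13, 3)→(10, 6): d=(-3,3) right/bottom  bias=-1
  edge (10, 6)→(9, 6): d=(-1,0) right/bottom  bias=-1
  edge (9, 6)→(13, 3): d=(4,-3) top-left  bias=+0
    (7,0)@(15, 1): e=[0,5,-2] → ·  [on edge]
    (6,1)@(13, 3): e=[0,3,0] → ·  [on edge]
    (5,2)@(11, 5): e=[0,1,2] → ·  [on edge]
    (4,3)@(9, 7): e=[0,-1,4] → ·  [on edge]
    (2,4)@(5, 9): e=[6,-3,0] → ·  [on edge]
    (3,4)@(7, 9): e=[0,-3,6] → ·  [on edge]
    (2,5)@(5, 11): e=[0,-5,8] → ·  [on edge]
    (1,6)@(3, 13): e=[0,-7,10] → ·  [on edge]
  covered (0 px):
    · · · · · · · · ·
    · · · · · · · · ·
    · · · · · · · · ·
    · · · · · · · · ·
    · · · · · · · · ·
    · · · · · · · · ·
    · · · · · · · · ·
T1:
  2·area = 28
  edge (14, 4)→(4, 10): d=(-10,6) right/bottom  bias=-1
  edge (4, 10)→(1, 9): d=(-3,-1) top-left  bias=+0
  edge (1, 9)→(14, 4): d=(13,-5) top-left  bias=+0
    (3,3)@(7, 7): e=[12,12,4] → █
    (4,3)@(9, 7): e=[0,14,14] → ·  [on edge]
    (0,4)@(1, 9): e=[28,0,0] → █  [on edge]
    (1,4)@(3, 9): e=[16,2,10] → █
    (2,4)@(5, 9): e=[4,4,20] → █
    (3,4)@(7, 9): e=[-8,6,30] → ·
    (0,5)@(1, 11): e=[8,-6,26] → ·
    (1,5)@(3, 11): e=[-4,-4,36] → ·
    (2,5)@(5, 11): e=[-16,-2,46] → ·
    (3,5)@(7, 11): e=[-28,0,56] → ·  [on edge]
    (6,6)@(13, 13): e=[-84,0,112] → ·  [on edge]
  covered (4 px):
    · · · · · · · · ·
    · · · · · · · · ·
    · · · · · · · · ·
    · · · █ · · · · ·
    █ █ █ · · · · · ·
    · · · · · · · · ·
    · · · · · · · · ·
T2:
  2·area = 74
  edge (4, 14)→(9, 0): d=(5,-14) top-left  bias=+0
  edge (9, 0)→(10, 12): d=(1,12) right/bottom  bias=-1
  edge (10, 12)→(4, 14): d=(-6,2) right/bottom  bias=-1
    (4,0)@(9, 1): e=[5,1,68] → █
    (5,0)@(11, 1): e=[33,-23,64] → ·
    (4,1)@(9, 3): e=[15,3,56] → █
    (5,1)@(11, 3): e=[43,-21,52] → ·
    (4,2)@(9, 5): e=[25,5,44] → █
    (5,2)@(11, 5): e=[53,-19,40] → ·
    (3,3)@(7, 7): e=[7,31,36] → █
    (5,3)@(11, 7): e=[63,-17,28] → ·
    (3,4)@(7, 9): e=[17,33,24] → █
    (5,4)@(11, 9): e=[73,-15,16] → ·
    (3,5)@(7, 11): e=[27,35,12] → █
    (5,5)@(11, 11): e=[83,-13,4] → ·
    (6,5)@(13, 11): e=[111,-37,0] → ·  [on edge]
    (3,6)@(7, 13): e=[37,37,0] → ·  [on edge]
  covered (10 px):
    · · · · █ · · · ·
    · · · · █ · · · ·
    · · · · █ · · · ·
    · · · █ █ · · · ·
    · · · █ █ · · · ·
    · · · █ █ · · · ·
    · · █ · · · · · ·
T3:
  2·area = 144
  edge (14, 0)→(8, 14): d=(-6,14) right/bottom  bias=-1
  edge (8, 14)→(2, 4): d=(-6,-10) top-left  bias=+0
  edge (2, 4)→(14, 0): d=(12,-4) top-left  bias=+0
    (5,0)@(11, 1): e=[36,108,0] → █  [on edge]
    (6,0)@(13, 1): e=[8,128,8] → █
    (7,0)@(15, 1): e=[-20,148,16] → ·
    (2,1)@(5, 3): e=[108,36,0] → █  [on edge]
    (3,1)@(7, 3): e=[80,56,8] → █
    (4,1)@(9, 3): e=[52,76,16] → █
    (6,1)@(13, 3): e=[-4,116,32] → ·
    (1,2)@(3, 5): e=[124,4,16] → █
    (6,2)@(13, 5): e=[-16,104,56] → ·
    (1,3)@(3, 7): e=[112,-8,40] → ·
    (2,3)@(5, 7): e=[84,12,48] → █
    (5,3)@(11, 7): e=[0,72,72] → ·  [on edge]
    (2,4)@(5, 9): e=[72,0,72] → █  [on edge]
  covered (19 px):
    · · · · · █ █ · ·
    · · █ █ █ █ · · ·
    · █ █ █ █ █ · · ·
    · · █ █ █ · · · ·
    · · █ █ █ · · · ·
    · · · █ █ · · · ·
    · · · · · · · · ·

Final: [[4,0],[4,1],[4,2],[3,3],[4,3],[3,4],[4,4],[3,5],[4,5],[2,6]]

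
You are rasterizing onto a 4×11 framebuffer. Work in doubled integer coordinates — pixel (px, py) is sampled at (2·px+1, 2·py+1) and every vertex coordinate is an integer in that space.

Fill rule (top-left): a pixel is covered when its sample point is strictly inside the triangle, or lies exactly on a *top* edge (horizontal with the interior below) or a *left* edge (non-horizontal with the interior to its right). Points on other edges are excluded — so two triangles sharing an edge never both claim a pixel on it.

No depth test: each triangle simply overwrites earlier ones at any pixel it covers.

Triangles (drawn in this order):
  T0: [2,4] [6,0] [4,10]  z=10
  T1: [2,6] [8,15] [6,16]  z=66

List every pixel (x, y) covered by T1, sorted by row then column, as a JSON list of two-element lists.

T0:
  2·area = 32
  edge (2, 4)→(6, 0): d=(4,-4) top-left  bias=+0
  edge (6, 0)→(4, 10): d=(-2,10) right/bottom  bias=-1
  edge (4, 10)→(2, 4): d=(-2,-6) top-left  bias=+0
    (0,0)@(1, 1): e=[-16,48,0] → .  [on edge]
    (2,0)@(5, 1): e=[0,8,24] → X  [on edge]
    (3,0)@(7, 1): e=[8,-12,36] → .
    (1,1)@(3, 3): e=[0,24,8] → X  [on edge]
    (3,1)@(7, 3): e=[16,-16,32] → .
    (0,2)@(1, 5): e=[0,40,-8] → .  [on edge]
    (1,2)@(3, 5): e=[8,20,4] → X
    (2,2)@(5, 5): e=[16,0,16] → .  [on edge]
    (1,3)@(3, 7): e=[16,16,0] → X  [on edge]
    (2,3)@(5, 7): e=[24,-4,12] → .
    (1,4)@(3, 9): e=[24,12,-4] → .
    (2,6)@(5, 13): e=[48,-16,0] → .  [on edge]
    (1,7)@(3, 15): e=[48,0,-16] → .  [on edge]
    (3,9)@(7, 19): e=[80,-48,0] → .  [on edge]
  covered (5 px):
    . . X .
    . X X .
    . X . .
    . X . .
    . . . .
    . . . .
    . . . .
    . . . .
    . . . .
    . . . .
    . . . .
T1:
  2·area = 24
  edge (2, 6)→(8, 15): d=(6,9) right/bottom  bias=-1
  edge (8, 15)→(6, 16): d=(-2,1) right/bottom  bias=-1
  edge (6, 16)→(2, 6): d=(-4,-10) top-left  bias=+0
    (2,5)@(5, 11): e=[3,11,10] → X
    (3,5)@(7, 11): e=[-15,9,30] → .
    (2,6)@(5, 13): e=[15,7,2] → X
    (3,6)@(7, 13): e=[-3,5,22] → .
    (2,7)@(5, 15): e=[27,3,-6] → .
    (3,7)@(7, 15): e=[9,1,14] → X
    (3,8)@(7, 17): e=[21,-3,6] → .
  covered (3 px):
    . . . .
    . . . .
    . . . .
    . . . .
    . . . .
    . . X .
    . . X .
    . . . X
    . . . .
    . . . .
    . . . .

Answer: [[2,5],[2,6],[3,7]]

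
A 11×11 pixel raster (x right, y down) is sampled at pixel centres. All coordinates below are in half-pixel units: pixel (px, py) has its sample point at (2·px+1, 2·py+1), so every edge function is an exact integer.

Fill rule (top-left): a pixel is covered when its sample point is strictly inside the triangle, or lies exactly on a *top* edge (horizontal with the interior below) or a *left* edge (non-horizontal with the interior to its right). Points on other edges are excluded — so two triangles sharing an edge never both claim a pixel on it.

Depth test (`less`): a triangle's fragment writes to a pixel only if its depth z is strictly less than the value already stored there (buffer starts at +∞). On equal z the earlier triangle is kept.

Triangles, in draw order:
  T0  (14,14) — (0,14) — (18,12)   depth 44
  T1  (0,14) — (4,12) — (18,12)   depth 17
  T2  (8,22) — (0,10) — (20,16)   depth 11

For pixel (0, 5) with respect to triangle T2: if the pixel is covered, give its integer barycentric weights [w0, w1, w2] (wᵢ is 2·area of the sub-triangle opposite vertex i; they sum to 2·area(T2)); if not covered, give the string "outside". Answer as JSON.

T0:
  2·area = 28
  edge (14, 14)→(0, 14): d=(-14,0) right/bottom  bias=-1
  edge (0, 14)→(18, 12): d=(18,-2) top-left  bias=+0
  edge (18, 12)→(14, 14): d=(-4,2) right/bottom  bias=-1
    (4,6)@(9, 13): e=[14,0,14] → #  [on edge]
    (5,6)@(11, 13): e=[14,4,10] → #
    (6,6)@(13, 13): e=[14,8,6] → #
    (7,6)@(15, 13): e=[14,12,2] → #
    (8,6)@(17, 13): e=[14,16,-2] → ·
    (4,7)@(9, 15): e=[-14,36,6] → ·
    (5,7)@(11, 15): e=[-14,40,2] → ·
    (6,7)@(13, 15): e=[-14,44,-2] → ·
    (7,7)@(15, 15): e=[-14,48,-6] → ·
  covered (4 px):
    · · · · · · · · · · ·
    · · · · · · · · · · ·
    · · · · · · · · · · ·
    · · · · · · · · · · ·
    · · · · · · · · · · ·
    · · · · · · · · · · ·
    · · · · # # # # · · ·
    · · · · · · · · · · ·
    · · · · · · · · · · ·
    · · · · · · · · · · ·
    · · · · · · · · · · ·
T1:
  2·area = 28
  edge (0, 14)→(4, 12): d=(4,-2) top-left  bias=+0
  edge (4, 12)→(18, 12): d=(14,0) top-left  bias=+0
  edge (18, 12)→(0, 14): d=(-18,2) right/bottom  bias=-1
    (1,6)@(3, 13): e=[2,14,12] → #
    (2,6)@(5, 13): e=[6,14,8] → #
    (3,6)@(7, 13): e=[10,14,4] → #
    (4,6)@(9, 13): e=[14,14,0] → ·  [on edge]
    (1,7)@(3, 15): e=[10,42,-24] → ·
    (2,7)@(5, 15): e=[14,42,-28] → ·
    (3,7)@(7, 15): e=[18,42,-32] → ·
  covered (3 px):
    · · · · · · · · · · ·
    · · · · · · · · · · ·
    · · · · · · · · · · ·
    · · · · · · · · · · ·
    · · · · · · · · · · ·
    · · · · · · · · · · ·
    · # # # · · · · · · ·
    · · · · · · · · · · ·
    · · · · · · · · · · ·
    · · · · · · · · · · ·
    · · · · · · · · · · ·
T2:
  2·area = 192
  edge (8, 22)→(0, 10): d=(-8,-12) top-left  bias=+0
  edge (0, 10)→(20, 16): d=(20,6) right/bottom  bias=-1
  edge (20, 16)→(8, 22): d=(-12,6) right/bottom  bias=-1
    (0,5)@(1, 11): e=[4,14,174] → #
    (1,5)@(3, 11): e=[28,2,162] → #
    (2,5)@(5, 11): e=[52,-10,150] → ·
    (0,6)@(1, 13): e=[-12,54,150] → ·
    (1,6)@(3, 13): e=[12,42,138] → #
    (2,6)@(5, 13): e=[36,30,126] → #
    (3,6)@(7, 13): e=[60,18,114] → #
    (4,6)@(9, 13): e=[84,6,102] → #
    (5,6)@(11, 13): e=[108,-6,90] → ·
    (1,7)@(3, 15): e=[-4,82,114] → ·
    (2,7)@(5, 15): e=[20,70,102] → #
    (5,7)@(11, 15): e=[92,34,66] → #
  covered (24 px):
    · · · · · · · · · · ·
    · · · · · · · · · · ·
    · · · · · · · · · · ·
    · · · · · · · · · · ·
    · · · · · · · · · · ·
    # # · · · · · · · · ·
    · # # # # · · · · · ·
    · · # # # # # # · · ·
    · · # # # # # # # · ·
    · · · # # # # · · · ·
    · · · · # · · · · · ·

Answer: [14,174,4]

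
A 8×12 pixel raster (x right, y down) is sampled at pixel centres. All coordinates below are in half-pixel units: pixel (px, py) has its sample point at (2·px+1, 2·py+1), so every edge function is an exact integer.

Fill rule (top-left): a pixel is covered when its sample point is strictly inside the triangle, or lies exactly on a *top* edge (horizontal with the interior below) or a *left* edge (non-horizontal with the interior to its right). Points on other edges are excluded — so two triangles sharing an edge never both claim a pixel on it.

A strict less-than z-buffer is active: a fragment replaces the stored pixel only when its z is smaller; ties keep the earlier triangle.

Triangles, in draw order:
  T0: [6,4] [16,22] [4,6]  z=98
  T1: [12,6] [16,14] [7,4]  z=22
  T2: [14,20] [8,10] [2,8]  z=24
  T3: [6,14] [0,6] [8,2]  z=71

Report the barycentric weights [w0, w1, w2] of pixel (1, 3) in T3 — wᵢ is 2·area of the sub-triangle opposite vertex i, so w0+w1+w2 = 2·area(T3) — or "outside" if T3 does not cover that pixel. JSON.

T0:
  2·area = 56
  edge (6, 4)→(16, 22): d=(10,18) right/bottom  bias=-1
  edge (16, 22)→(4, 6): d=(-12,-16) top-left  bias=+0
  edge (4, 6)→(6, 4): d=(2,-2) top-left  bias=+0
    (4,0)@(9, 1): e=[-84,140,0] → ·  [on edge]
    (3,1)@(7, 3): e=[-28,84,0] → ·  [on edge]
    (2,2)@(5, 5): e=[28,28,0] → #  [on edge]
    (3,2)@(7, 5): e=[-8,60,4] → ·
    (1,3)@(3, 7): e=[84,-28,0] → ·  [on edge]
    (2,3)@(5, 7): e=[48,4,4] → #
    (3,3)@(7, 7): e=[12,36,8] → #
    (4,3)@(9, 7): e=[-24,68,12] → ·
    (0,4)@(1, 9): e=[140,-84,0] → ·  [on edge]
    (2,4)@(5, 9): e=[68,-20,8] → ·
    (3,4)@(7, 9): e=[32,12,12] → #
    (4,4)@(9, 9): e=[-4,44,16] → ·
    (5,6)@(11, 13): e=[0,28,28] → ·  [on edge]
  covered (7 px):
    · · · · · · · ·
    · · · · · · · ·
    · · # · · · · ·
    · · # # · · · ·
    · · · # · · · ·
    · · · · # · · ·
    · · · · · · · ·
    · · · · · # · ·
    · · · · · · # ·
    · · · · · · · ·
    · · · · · · · ·
    · · · · · · · ·
T1:
  2·area = 32
  edge (12, 6)→(16, 14): d=(4,8) right/bottom  bias=-1
  edge (16, 14)→(7, 4): d=(-9,-10) top-left  bias=+0
  edge (7, 4)→(12, 6): d=(5,2) right/bottom  bias=-1
    (4,2)@(9, 5): e=[20,11,1] → #
    (5,2)@(11, 5): e=[4,31,-3] → ·
    (4,3)@(9, 7): e=[28,-7,11] → ·
    (5,3)@(11, 7): e=[12,13,7] → #
    (6,3)@(13, 7): e=[-4,33,3] → ·
    (5,4)@(11, 9): e=[20,-5,17] → ·
    (6,4)@(13, 9): e=[4,15,13] → #
    (7,4)@(15, 9): e=[-12,35,9] → ·
    (6,5)@(13, 11): e=[12,-3,23] → ·
  covered (3 px):
    · · · · · · · ·
    · · · · · · · ·
    · · · · # · · ·
    · · · · · # · ·
    · · · · · · # ·
    · · · · · · · ·
    · · · · · · · ·
    · · · · · · · ·
    · · · · · · · ·
    · · · · · · · ·
    · · · · · · · ·
    · · · · · · · ·
T2:
  2·area = 48  (B↔C swapped to make it positive)
  edge (14, 20)→(2, 8): d=(-12,-12) top-left  bias=+0
  edge (2, 8)→(8, 10): d=(6,2) right/bottom  bias=-1
  edge (8, 10)→(14, 20): d=(6,10) right/bottom  bias=-1
    (2,2)@(5, 5): e=[72,-24,0] → ·  [on edge]
    (0,3)@(1, 7): e=[0,-4,52] → ·  [on edge]
    (1,4)@(3, 9): e=[0,4,44] → #  [on edge]
    (2,4)@(5, 9): e=[24,0,24] → ·  [on edge]
    (1,5)@(3, 11): e=[-24,16,56] → ·
    (2,5)@(5, 11): e=[0,12,36] → #  [on edge]
    (3,5)@(7, 11): e=[24,8,16] → #
    (4,5)@(9, 11): e=[48,4,-4] → ·
    (5,5)@(11, 11): e=[72,0,-24] → ·  [on edge]
    (2,6)@(5, 13): e=[-24,24,48] → ·
    (3,6)@(7, 13): e=[0,20,28] → #  [on edge]
    (4,6)@(9, 13): e=[24,16,8] → #
    (4,7)@(9, 15): e=[0,28,20] → #  [on edge]
    (5,7)@(11, 15): e=[24,24,0] → ·  [on edge]
    (5,8)@(11, 17): e=[0,36,12] → #  [on edge]
    (6,9)@(13, 19): e=[0,44,4] → #  [on edge]
    (7,10)@(15, 21): e=[0,52,-4] → ·  [on edge]
  covered (8 px):
    · · · · · · · ·
    · · · · · · · ·
    · · · · · · · ·
    · · · · · · · ·
    · # · · · · · ·
    · · # # · · · ·
    · · · # # · · ·
    · · · · # · · ·
    · · · · · # · ·
    · · · · · · # ·
    · · · · · · · ·
    · · · · · · · ·
T3:
  2·area = 88
  edge (6, 14)→(0, 6): d=(-6,-8) top-left  bias=+0
  edge (0, 6)→(8, 2): d=(8,-4) top-left  bias=+0
  edge (8, 2)→(6, 14): d=(-2,12) right/bottom  bias=-1
    (3,1)@(7, 3): e=[74,4,10] → #
    (4,1)@(9, 3): e=[90,12,-14] → ·
    (1,2)@(3, 5): e=[30,4,54] → #
    (2,2)@(5, 5): e=[46,12,30] → #
    (4,2)@(9, 5): e=[78,28,-18] → ·
    (0,3)@(1, 7): e=[2,12,74] → #
    (4,3)@(9, 7): e=[66,44,-22] → ·
    (0,4)@(1, 9): e=[-10,28,70] → ·
    (1,4)@(3, 9): e=[6,36,46] → #
    (3,4)@(7, 9): e=[38,52,-2] → ·
    (1,5)@(3, 11): e=[-6,52,42] → ·
    (2,5)@(5, 11): e=[10,60,18] → #
  covered (11 px):
    · · · · · · · ·
    · · · # · · · ·
    · # # # · · · ·
    # # # # · · · ·
    · # # · · · · ·
    · · # · · · · ·
    · · · · · · · ·
    · · · · · · · ·
    · · · · · · · ·
    · · · · · · · ·
    · · · · · · · ·
    · · · · · · · ·

Answer: [20,50,18]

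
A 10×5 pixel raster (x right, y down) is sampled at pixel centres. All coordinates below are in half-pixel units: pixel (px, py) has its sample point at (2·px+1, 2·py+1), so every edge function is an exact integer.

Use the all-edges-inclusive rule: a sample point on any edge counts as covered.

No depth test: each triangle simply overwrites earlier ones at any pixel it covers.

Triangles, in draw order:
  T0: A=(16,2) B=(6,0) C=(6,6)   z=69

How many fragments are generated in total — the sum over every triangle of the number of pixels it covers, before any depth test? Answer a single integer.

T0:
  2·area = 60  (B↔C swapped to make it positive)
  edge (16, 2)→(6, 6): d=(-10,4) inclusive
  edge (6, 6)→(6, 0): d=(0,-6) inclusive
  edge (6, 0)→(16, 2): d=(10,2) inclusive
    (3,0)@(7, 1): e=[46,6,8] → █
    (4,0)@(9, 1): e=[38,18,4] → █
    (5,0)@(11, 1): e=[30,30,0] → █  [on edge]
    (6,0)@(13, 1): e=[22,42,-4] → ·
    (3,1)@(7, 3): e=[26,6,28] → █
    (6,1)@(13, 3): e=[2,42,16] → █
    (7,1)@(15, 3): e=[-6,54,12] → ·
    (3,2)@(7, 5): e=[6,6,48] → █
    (4,2)@(9, 5): e=[-2,18,44] → ·
    (5,2)@(11, 5): e=[-10,30,40] → ·
    (6,2)@(13, 5): e=[-18,42,36] → ·
    (3,3)@(7, 7): e=[-14,6,68] → ·
  covered (8 px):
    · · · █ █ █ · · · ·
    · · · █ █ █ █ · · ·
    · · · █ · · · · · ·
    · · · · · · · · · ·
    · · · · · · · · · ·

Answer: 8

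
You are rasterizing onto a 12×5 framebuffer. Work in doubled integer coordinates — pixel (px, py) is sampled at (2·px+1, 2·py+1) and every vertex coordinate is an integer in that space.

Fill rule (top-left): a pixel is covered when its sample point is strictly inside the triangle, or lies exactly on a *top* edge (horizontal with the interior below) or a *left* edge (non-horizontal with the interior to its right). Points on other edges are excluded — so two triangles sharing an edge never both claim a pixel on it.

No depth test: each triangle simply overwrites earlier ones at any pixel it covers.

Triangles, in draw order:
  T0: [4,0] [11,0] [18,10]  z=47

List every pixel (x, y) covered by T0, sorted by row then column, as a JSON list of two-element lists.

T0:
  2·area = 70
  edge (4, 0)→(11, 0): d=(7,0) top-left  bias=+0
  edge (11, 0)→(18, 10): d=(7,10) right/bottom  bias=-1
  edge (18, 10)→(4, 0): d=(-14,-10) top-left  bias=+0
    (3,0)@(7, 1): e=[7,47,16] → █
    (4,0)@(9, 1): e=[7,27,36] → █
    (5,0)@(11, 1): e=[7,7,56] → █
    (6,0)@(13, 1): e=[7,-13,76] → ·
    (3,1)@(7, 3): e=[21,61,-12] → ·
    (4,1)@(9, 3): e=[21,41,8] → █
    (6,1)@(13, 3): e=[21,1,48] → █
    (7,1)@(15, 3): e=[21,-19,68] → ·
    (4,2)@(9, 5): e=[35,55,-20] → ·
    (5,2)@(11, 5): e=[35,35,0] → █  [on edge]
    (7,2)@(15, 5): e=[35,-5,40] → ·
    (5,3)@(11, 7): e=[49,49,-28] → ·
  covered (10 px):
    · · · █ █ █ · · · · · ·
    · · · · █ █ █ · · · · ·
    · · · · · █ █ · · · · ·
    · · · · · · · █ · · · ·
    · · · · · · · · █ · · ·

Answer: [[3,0],[4,0],[5,0],[4,1],[5,1],[6,1],[5,2],[6,2],[7,3],[8,4]]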